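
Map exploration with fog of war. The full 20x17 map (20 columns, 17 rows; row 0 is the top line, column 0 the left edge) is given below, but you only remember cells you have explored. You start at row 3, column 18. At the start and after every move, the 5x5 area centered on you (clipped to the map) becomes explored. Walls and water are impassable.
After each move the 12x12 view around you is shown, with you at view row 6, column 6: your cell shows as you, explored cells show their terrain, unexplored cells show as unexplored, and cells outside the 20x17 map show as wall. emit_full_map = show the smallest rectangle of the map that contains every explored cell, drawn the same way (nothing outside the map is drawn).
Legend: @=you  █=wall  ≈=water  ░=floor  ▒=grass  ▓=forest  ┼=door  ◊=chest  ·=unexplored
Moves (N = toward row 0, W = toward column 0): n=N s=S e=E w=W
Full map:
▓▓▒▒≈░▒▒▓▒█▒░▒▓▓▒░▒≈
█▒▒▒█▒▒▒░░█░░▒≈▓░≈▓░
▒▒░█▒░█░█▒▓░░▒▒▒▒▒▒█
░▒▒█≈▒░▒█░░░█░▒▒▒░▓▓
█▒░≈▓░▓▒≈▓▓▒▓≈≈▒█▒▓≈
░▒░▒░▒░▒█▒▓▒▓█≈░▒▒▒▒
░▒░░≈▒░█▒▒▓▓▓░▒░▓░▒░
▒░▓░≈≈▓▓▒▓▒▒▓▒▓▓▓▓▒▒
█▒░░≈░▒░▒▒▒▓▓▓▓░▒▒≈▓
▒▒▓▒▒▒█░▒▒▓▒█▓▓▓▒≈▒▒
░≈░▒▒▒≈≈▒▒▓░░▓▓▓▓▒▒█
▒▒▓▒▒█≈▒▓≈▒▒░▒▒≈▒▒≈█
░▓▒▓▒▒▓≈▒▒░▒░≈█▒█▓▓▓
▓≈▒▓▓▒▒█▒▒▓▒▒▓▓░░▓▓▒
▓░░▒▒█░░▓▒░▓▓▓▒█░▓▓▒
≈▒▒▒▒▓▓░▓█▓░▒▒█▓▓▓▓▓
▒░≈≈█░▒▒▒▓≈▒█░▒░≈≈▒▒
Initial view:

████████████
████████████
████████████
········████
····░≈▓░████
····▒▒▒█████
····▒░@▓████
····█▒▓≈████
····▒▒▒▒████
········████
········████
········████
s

████████████
████████████
········████
····░≈▓░████
····▒▒▒█████
····▒░▓▓████
····█▒@≈████
····▒▒▒▒████
····▓░▒░████
········████
········████
········████

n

████████████
████████████
████████████
········████
····░≈▓░████
····▒▒▒█████
····▒░@▓████
····█▒▓≈████
····▒▒▒▒████
····▓░▒░████
········████
········████

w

████████████
████████████
████████████
·········███
····▓░≈▓░███
····▒▒▒▒████
····▒▒@▓▓███
····▒█▒▓≈███
····░▒▒▒▒███
·····▓░▒░███
·········███
·········███

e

████████████
████████████
████████████
········████
···▓░≈▓░████
···▒▒▒▒█████
···▒▒░@▓████
···▒█▒▓≈████
···░▒▒▒▒████
····▓░▒░████
········████
········████

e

████████████
████████████
████████████
·······█████
··▓░≈▓░█████
··▒▒▒▒██████
··▒▒░▓@█████
··▒█▒▓≈█████
··░▒▒▒▒█████
···▓░▒░█████
·······█████
·······█████

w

████████████
████████████
████████████
········████
···▓░≈▓░████
···▒▒▒▒█████
···▒▒░@▓████
···▒█▒▓≈████
···░▒▒▒▒████
····▓░▒░████
········████
········████

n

████████████
████████████
████████████
████████████
····▒░▒≈████
···▓░≈▓░████
···▒▒▒@█████
···▒▒░▓▓████
···▒█▒▓≈████
···░▒▒▒▒████
····▓░▒░████
········████

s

████████████
████████████
████████████
····▒░▒≈████
···▓░≈▓░████
···▒▒▒▒█████
···▒▒░@▓████
···▒█▒▓≈████
···░▒▒▒▒████
····▓░▒░████
········████
········████

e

████████████
████████████
████████████
···▒░▒≈█████
··▓░≈▓░█████
··▒▒▒▒██████
··▒▒░▓@█████
··▒█▒▓≈█████
··░▒▒▒▒█████
···▓░▒░█████
·······█████
·······█████

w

████████████
████████████
████████████
····▒░▒≈████
···▓░≈▓░████
···▒▒▒▒█████
···▒▒░@▓████
···▒█▒▓≈████
···░▒▒▒▒████
····▓░▒░████
········████
········████

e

████████████
████████████
████████████
···▒░▒≈█████
··▓░≈▓░█████
··▒▒▒▒██████
··▒▒░▓@█████
··▒█▒▓≈█████
··░▒▒▒▒█████
···▓░▒░█████
·······█████
·······█████

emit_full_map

·▒░▒≈
▓░≈▓░
▒▒▒▒█
▒▒░▓@
▒█▒▓≈
░▒▒▒▒
·▓░▒░


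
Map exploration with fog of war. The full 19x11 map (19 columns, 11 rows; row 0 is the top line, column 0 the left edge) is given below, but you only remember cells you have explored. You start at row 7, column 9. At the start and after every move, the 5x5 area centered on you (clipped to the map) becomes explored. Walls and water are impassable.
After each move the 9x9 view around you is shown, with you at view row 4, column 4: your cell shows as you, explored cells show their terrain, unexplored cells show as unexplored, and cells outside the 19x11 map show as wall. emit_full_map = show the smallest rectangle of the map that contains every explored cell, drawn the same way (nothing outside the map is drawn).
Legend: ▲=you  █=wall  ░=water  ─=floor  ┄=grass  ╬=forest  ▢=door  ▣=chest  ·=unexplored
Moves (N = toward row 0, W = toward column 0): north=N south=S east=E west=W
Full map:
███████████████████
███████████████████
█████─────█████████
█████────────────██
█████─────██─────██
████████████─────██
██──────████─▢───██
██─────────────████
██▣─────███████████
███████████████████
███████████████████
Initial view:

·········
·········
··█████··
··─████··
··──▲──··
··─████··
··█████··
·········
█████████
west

·········
·········
··██████·
··──████·
··──▲───·
··──████·
··██████·
·········
█████████

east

·········
·········
·██████··
·──████··
·───▲──··
·──████··
·██████··
·········
█████████

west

·········
·········
··██████·
··──████·
··──▲───·
··──████·
··██████·
·········
█████████

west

·········
·········
··███████
··───████
··──▲────
··───████
··███████
·········
█████████

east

·········
·········
·███████·
·───████·
·───▲───·
·───████·
·███████·
·········
█████████

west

·········
·········
··███████
··───████
··──▲────
··───████
··███████
·········
█████████

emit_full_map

███████
───████
──▲────
───████
███████

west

·········
·········
··███████
··────███
··──▲────
··────███
··███████
·········
█████████

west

·········
·········
··███████
··─────██
··──▲────
··─────██
··███████
·········
█████████

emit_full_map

█████████
─────████
──▲──────
─────████
█████████


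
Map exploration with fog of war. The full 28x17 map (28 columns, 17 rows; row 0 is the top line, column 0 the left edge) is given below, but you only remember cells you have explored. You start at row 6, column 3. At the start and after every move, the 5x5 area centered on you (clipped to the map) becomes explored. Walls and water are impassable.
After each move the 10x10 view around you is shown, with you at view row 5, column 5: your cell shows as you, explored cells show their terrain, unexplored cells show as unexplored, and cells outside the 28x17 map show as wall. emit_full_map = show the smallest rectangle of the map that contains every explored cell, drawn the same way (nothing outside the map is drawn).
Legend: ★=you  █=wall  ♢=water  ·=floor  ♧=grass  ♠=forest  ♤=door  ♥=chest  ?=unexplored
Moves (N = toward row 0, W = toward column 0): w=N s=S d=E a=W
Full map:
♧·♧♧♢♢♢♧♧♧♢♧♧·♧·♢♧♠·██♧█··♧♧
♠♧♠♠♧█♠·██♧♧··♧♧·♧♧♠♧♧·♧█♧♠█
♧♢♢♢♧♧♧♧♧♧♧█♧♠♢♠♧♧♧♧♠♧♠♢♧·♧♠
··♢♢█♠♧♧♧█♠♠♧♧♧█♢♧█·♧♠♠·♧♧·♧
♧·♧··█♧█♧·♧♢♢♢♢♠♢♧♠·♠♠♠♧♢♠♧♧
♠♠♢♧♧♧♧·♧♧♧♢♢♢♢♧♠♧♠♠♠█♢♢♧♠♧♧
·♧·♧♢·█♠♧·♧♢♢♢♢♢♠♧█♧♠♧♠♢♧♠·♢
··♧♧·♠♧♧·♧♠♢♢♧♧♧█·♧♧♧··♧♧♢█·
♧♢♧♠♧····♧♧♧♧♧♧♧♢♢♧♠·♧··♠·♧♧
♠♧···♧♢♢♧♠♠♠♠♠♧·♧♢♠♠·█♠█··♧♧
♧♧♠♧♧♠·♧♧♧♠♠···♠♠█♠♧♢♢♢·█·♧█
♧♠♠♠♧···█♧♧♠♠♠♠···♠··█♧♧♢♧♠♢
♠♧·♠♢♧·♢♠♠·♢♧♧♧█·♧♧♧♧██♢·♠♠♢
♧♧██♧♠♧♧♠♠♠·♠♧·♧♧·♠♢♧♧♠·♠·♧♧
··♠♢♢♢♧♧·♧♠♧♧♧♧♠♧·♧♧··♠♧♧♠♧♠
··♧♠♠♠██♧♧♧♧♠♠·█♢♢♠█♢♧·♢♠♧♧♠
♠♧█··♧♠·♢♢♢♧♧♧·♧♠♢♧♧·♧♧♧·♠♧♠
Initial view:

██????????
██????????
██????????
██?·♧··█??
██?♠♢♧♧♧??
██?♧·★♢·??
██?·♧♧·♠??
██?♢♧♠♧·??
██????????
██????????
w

██????????
██????????
██????????
██?·♢♢█♠??
██?·♧··█??
██?♠♢★♧♧??
██?♧·♧♢·??
██?·♧♧·♠??
██?♢♧♠♧·??
██????????

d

█?????????
█?????????
█?????????
█?·♢♢█♠♧??
█?·♧··█♧??
█?♠♢♧★♧♧??
█?♧·♧♢·█??
█?·♧♧·♠♧??
█?♢♧♠♧·???
█?????????

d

??????????
??????????
??????????
?·♢♢█♠♧♧??
?·♧··█♧█??
?♠♢♧♧★♧·??
?♧·♧♢·█♠??
?·♧♧·♠♧♧??
?♢♧♠♧·????
??????????

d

??????????
??????????
??????????
·♢♢█♠♧♧♧??
·♧··█♧█♧??
♠♢♧♧♧★·♧??
♧·♧♢·█♠♧??
·♧♧·♠♧♧·??
♢♧♠♧·?????
??????????

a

??????????
??????????
??????????
?·♢♢█♠♧♧♧?
?·♧··█♧█♧?
?♠♢♧♧★♧·♧?
?♧·♧♢·█♠♧?
?·♧♧·♠♧♧·?
?♢♧♠♧·????
??????????

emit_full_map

·♢♢█♠♧♧♧
·♧··█♧█♧
♠♢♧♧★♧·♧
♧·♧♢·█♠♧
·♧♧·♠♧♧·
♢♧♠♧·???

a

█?????????
█?????????
█?????????
█?·♢♢█♠♧♧♧
█?·♧··█♧█♧
█?♠♢♧★♧♧·♧
█?♧·♧♢·█♠♧
█?·♧♧·♠♧♧·
█?♢♧♠♧·???
█?????????

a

██????????
██????????
██????????
██?·♢♢█♠♧♧
██?·♧··█♧█
██?♠♢★♧♧♧·
██?♧·♧♢·█♠
██?·♧♧·♠♧♧
██?♢♧♠♧·??
██????????

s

██????????
██????????
██?·♢♢█♠♧♧
██?·♧··█♧█
██?♠♢♧♧♧♧·
██?♧·★♢·█♠
██?·♧♧·♠♧♧
██?♢♧♠♧·??
██????????
██????????

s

██????????
██?·♢♢█♠♧♧
██?·♧··█♧█
██?♠♢♧♧♧♧·
██?♧·♧♢·█♠
██?·♧★·♠♧♧
██?♢♧♠♧·??
██?♧···♧??
██????????
██????????

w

██????????
██????????
██?·♢♢█♠♧♧
██?·♧··█♧█
██?♠♢♧♧♧♧·
██?♧·★♢·█♠
██?·♧♧·♠♧♧
██?♢♧♠♧·??
██?♧···♧??
██????????

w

██????????
██????????
██????????
██?·♢♢█♠♧♧
██?·♧··█♧█
██?♠♢★♧♧♧·
██?♧·♧♢·█♠
██?·♧♧·♠♧♧
██?♢♧♠♧·??
██?♧···♧??

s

██????????
██????????
██?·♢♢█♠♧♧
██?·♧··█♧█
██?♠♢♧♧♧♧·
██?♧·★♢·█♠
██?·♧♧·♠♧♧
██?♢♧♠♧·??
██?♧···♧??
██????????

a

███???????
███???????
███?·♢♢█♠♧
███♧·♧··█♧
███♠♠♢♧♧♧♧
███·♧★♧♢·█
███··♧♧·♠♧
███♧♢♧♠♧·?
███?♧···♧?
███???????

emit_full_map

?·♢♢█♠♧♧♧
♧·♧··█♧█♧
♠♠♢♧♧♧♧·♧
·♧★♧♢·█♠♧
··♧♧·♠♧♧·
♧♢♧♠♧·???
?♧···♧???

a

████??????
████??????
████?·♢♢█♠
████♧·♧··█
████♠♠♢♧♧♧
████·★·♧♢·
████··♧♧·♠
████♧♢♧♠♧·
████?♧···♧
████??????

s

████??????
████?·♢♢█♠
████♧·♧··█
████♠♠♢♧♧♧
████·♧·♧♢·
████·★♧♧·♠
████♧♢♧♠♧·
████♠♧···♧
████??????
████??????

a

█████?????
█████?·♢♢█
█████♧·♧··
█████♠♠♢♧♧
█████·♧·♧♢
█████★·♧♧·
█████♧♢♧♠♧
█████♠♧···
█████?????
█████?????

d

████??????
████?·♢♢█♠
████♧·♧··█
████♠♠♢♧♧♧
████·♧·♧♢·
████·★♧♧·♠
████♧♢♧♠♧·
████♠♧···♧
████??????
████??????

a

█████?????
█████?·♢♢█
█████♧·♧··
█████♠♠♢♧♧
█████·♧·♧♢
█████★·♧♧·
█████♧♢♧♠♧
█████♠♧···
█████?????
█████?????

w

█████?????
█████?????
█████?·♢♢█
█████♧·♧··
█████♠♠♢♧♧
█████★♧·♧♢
█████··♧♧·
█████♧♢♧♠♧
█████♠♧···
█████?????

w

█████?????
█████?????
█████?????
█████··♢♢█
█████♧·♧··
█████★♠♢♧♧
█████·♧·♧♢
█████··♧♧·
█████♧♢♧♠♧
█████♠♧···

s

█████?????
█████?????
█████··♢♢█
█████♧·♧··
█████♠♠♢♧♧
█████★♧·♧♢
█████··♧♧·
█████♧♢♧♠♧
█████♠♧···
█████?????

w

█████?????
█████?????
█████?????
█████··♢♢█
█████♧·♧··
█████★♠♢♧♧
█████·♧·♧♢
█████··♧♧·
█████♧♢♧♠♧
█████♠♧···

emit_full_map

··♢♢█♠♧♧♧
♧·♧··█♧█♧
★♠♢♧♧♧♧·♧
·♧·♧♢·█♠♧
··♧♧·♠♧♧·
♧♢♧♠♧·???
♠♧···♧???

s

█████?????
█████?????
█████··♢♢█
█████♧·♧··
█████♠♠♢♧♧
█████★♧·♧♢
█████··♧♧·
█████♧♢♧♠♧
█████♠♧···
█████?????

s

█████?????
█████··♢♢█
█████♧·♧··
█████♠♠♢♧♧
█████·♧·♧♢
█████★·♧♧·
█████♧♢♧♠♧
█████♠♧···
█████?????
█████?????


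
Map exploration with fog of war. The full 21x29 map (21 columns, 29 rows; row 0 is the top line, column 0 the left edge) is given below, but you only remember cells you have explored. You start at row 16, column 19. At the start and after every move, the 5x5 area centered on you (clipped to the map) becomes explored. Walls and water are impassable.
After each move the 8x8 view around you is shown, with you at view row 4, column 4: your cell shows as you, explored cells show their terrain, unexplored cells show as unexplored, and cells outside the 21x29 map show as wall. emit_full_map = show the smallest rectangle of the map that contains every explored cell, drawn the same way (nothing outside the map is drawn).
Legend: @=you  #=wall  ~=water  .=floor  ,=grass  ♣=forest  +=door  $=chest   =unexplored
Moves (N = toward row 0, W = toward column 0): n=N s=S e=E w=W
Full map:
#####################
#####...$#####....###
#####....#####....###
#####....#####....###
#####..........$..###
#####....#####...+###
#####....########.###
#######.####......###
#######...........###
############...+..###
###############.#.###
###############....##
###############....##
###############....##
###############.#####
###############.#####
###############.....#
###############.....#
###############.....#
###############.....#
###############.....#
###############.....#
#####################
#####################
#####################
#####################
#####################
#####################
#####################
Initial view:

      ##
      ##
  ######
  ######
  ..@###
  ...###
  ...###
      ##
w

       #
       #
  ######
  ######
  ..@.##
  ....##
  ....##
       #

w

        
        
  .#####
  .#####
  ..@..#
  .....#
  .....#
        

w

        
        
  #.####
  #.####
  #.@...
  #.....
  #.....
        

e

        
        
 #.#####
 #.#####
 #..@..#
 #.....#
 #.....#
        

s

        
 #.#####
 #.#####
 #.....#
 #..@..#
 #.....#
  ..... 
        

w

        
  #.####
  #.####
  #.....
  #.@...
  #.....
  #.....
        

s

  #.####
  #.####
  #.....
  #.....
  #.@...
  #.....
  #.... 
        

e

 #.#####
 #.#####
 #.....#
 #.....#
 #..@..#
 #..... 
 #..... 
        

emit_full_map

#.#####
#.#####
#.....#
#.....#
#..@..#
#..... 
#..... 

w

  #.####
  #.####
  #.....
  #.....
  #.@...
  #.....
  #.....
        

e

 #.#####
 #.#####
 #.....#
 #.....#
 #..@..#
 #..... 
 #..... 
        

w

  #.####
  #.####
  #.....
  #.....
  #.@...
  #.....
  #.....
        

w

   #.###
   #.###
  ##....
  ##....
  ##@...
  ##....
  ##....
        

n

        
   #.###
  ##.###
  ##....
  ##@...
  ##....
  ##....
  ##....

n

        
        
  ##.###
  ##.###
  ##@...
  ##....
  ##....
  ##....

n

        
        
  ##... 
  ##.###
  ##@###
  ##....
  ##....
  ##....

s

        
  ##... 
  ##.###
  ##.###
  ##@...
  ##....
  ##....
  ##....

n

        
        
  ##... 
  ##.###
  ##@###
  ##....
  ##....
  ##....

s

        
  ##... 
  ##.###
  ##.###
  ##@...
  ##....
  ##....
  ##....

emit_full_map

##...   
##.#####
##.#####
##@....#
##.....#
##.....#
##..... 
##..... 

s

  ##... 
  ##.###
  ##.###
  ##....
  ##@...
  ##....
  ##....
  ##....

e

 ##...  
 ##.####
 ##.####
 ##.....
 ##.@...
 ##.....
 ##.....
 ##.....

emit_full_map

##...   
##.#####
##.#####
##.....#
##.@...#
##.....#
##..... 
##..... 


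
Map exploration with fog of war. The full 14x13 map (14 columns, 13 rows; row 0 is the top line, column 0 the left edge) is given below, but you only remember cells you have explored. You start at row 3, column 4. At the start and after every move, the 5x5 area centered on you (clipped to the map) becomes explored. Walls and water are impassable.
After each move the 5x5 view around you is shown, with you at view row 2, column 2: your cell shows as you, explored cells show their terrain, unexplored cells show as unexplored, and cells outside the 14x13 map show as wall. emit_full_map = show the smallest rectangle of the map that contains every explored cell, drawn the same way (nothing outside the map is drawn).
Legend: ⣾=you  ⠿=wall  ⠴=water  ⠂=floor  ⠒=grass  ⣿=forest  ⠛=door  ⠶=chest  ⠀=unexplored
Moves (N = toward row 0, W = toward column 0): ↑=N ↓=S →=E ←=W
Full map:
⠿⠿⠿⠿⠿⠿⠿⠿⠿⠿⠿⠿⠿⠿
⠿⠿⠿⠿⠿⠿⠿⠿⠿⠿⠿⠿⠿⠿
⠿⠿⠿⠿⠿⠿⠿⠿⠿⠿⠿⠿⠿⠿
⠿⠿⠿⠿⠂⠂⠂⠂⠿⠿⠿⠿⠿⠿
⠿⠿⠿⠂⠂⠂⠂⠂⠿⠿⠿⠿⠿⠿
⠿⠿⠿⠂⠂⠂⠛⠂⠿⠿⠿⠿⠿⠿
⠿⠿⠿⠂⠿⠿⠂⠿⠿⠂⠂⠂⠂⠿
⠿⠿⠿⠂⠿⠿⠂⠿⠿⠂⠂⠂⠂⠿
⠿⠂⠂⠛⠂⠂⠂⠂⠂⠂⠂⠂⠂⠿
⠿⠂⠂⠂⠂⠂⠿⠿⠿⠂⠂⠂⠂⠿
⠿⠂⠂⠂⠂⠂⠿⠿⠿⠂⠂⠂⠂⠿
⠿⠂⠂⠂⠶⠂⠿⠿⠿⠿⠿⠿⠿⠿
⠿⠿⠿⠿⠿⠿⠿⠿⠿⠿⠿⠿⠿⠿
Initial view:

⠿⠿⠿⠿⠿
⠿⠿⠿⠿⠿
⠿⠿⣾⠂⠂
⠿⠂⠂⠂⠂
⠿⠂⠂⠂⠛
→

⠿⠿⠿⠿⠿
⠿⠿⠿⠿⠿
⠿⠂⣾⠂⠂
⠂⠂⠂⠂⠂
⠂⠂⠂⠛⠂

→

⠿⠿⠿⠿⠿
⠿⠿⠿⠿⠿
⠂⠂⣾⠂⠿
⠂⠂⠂⠂⠿
⠂⠂⠛⠂⠿

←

⠿⠿⠿⠿⠿
⠿⠿⠿⠿⠿
⠿⠂⣾⠂⠂
⠂⠂⠂⠂⠂
⠂⠂⠂⠛⠂

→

⠿⠿⠿⠿⠿
⠿⠿⠿⠿⠿
⠂⠂⣾⠂⠿
⠂⠂⠂⠂⠿
⠂⠂⠛⠂⠿


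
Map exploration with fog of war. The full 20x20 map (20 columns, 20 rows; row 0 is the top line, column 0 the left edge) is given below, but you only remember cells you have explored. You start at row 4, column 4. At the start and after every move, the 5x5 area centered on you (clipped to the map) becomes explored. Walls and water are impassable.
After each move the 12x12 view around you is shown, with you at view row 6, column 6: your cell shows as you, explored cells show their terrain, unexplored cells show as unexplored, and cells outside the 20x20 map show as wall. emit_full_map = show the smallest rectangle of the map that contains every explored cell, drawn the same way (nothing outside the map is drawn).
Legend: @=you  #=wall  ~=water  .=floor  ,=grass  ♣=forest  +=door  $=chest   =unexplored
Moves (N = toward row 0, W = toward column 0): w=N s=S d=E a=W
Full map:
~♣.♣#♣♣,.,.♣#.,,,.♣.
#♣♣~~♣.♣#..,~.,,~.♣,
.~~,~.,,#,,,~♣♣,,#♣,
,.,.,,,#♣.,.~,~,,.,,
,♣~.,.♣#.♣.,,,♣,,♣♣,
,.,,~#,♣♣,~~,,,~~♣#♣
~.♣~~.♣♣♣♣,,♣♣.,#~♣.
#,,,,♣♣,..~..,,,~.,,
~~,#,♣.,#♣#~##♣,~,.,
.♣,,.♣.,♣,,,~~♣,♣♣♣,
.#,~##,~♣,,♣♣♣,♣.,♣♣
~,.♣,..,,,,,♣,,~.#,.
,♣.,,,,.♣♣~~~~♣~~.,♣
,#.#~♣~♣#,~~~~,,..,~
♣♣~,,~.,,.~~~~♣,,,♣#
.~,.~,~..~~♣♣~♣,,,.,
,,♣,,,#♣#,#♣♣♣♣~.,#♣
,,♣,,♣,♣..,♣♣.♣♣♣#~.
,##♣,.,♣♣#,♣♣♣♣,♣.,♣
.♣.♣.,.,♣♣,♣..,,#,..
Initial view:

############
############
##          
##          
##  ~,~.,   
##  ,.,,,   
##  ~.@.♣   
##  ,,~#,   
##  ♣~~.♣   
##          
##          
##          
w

############
############
############
##          
##  ♣~~♣.   
##  ~,~.,   
##  ,.@,,   
##  ~.,.♣   
##  ,,~#,   
##  ♣~~.♣   
##          
##          

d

############
############
############
#           
#  ♣~~♣.♣   
#  ~,~.,,   
#  ,.,@,#   
#  ~.,.♣#   
#  ,,~#,♣   
#  ♣~~.♣    
#           
#           

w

############
############
############
############
#   ♣#♣♣,   
#  ♣~~♣.♣   
#  ~,~@,,   
#  ,.,,,#   
#  ~.,.♣#   
#  ,,~#,♣   
#  ♣~~.♣    
#           

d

############
############
############
############
   ♣#♣♣,.   
  ♣~~♣.♣#   
  ~,~.@,#   
  ,.,,,#♣   
  ~.,.♣#.   
  ,,~#,♣    
  ♣~~.♣     
            

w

############
############
############
############
############
   ♣#♣♣,.   
  ♣~~♣@♣#   
  ~,~.,,#   
  ,.,,,#♣   
  ~.,.♣#.   
  ,,~#,♣    
  ♣~~.♣     

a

############
############
############
############
############
#   ♣#♣♣,.  
#  ♣~~@.♣#  
#  ~,~.,,#  
#  ,.,,,#♣  
#  ~.,.♣#.  
#  ,,~#,♣   
#  ♣~~.♣    

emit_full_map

 ♣#♣♣,.
♣~~@.♣#
~,~.,,#
,.,,,#♣
~.,.♣#.
,,~#,♣ 
♣~~.♣  

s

############
############
############
############
#   ♣#♣♣,.  
#  ♣~~♣.♣#  
#  ~,~@,,#  
#  ,.,,,#♣  
#  ~.,.♣#.  
#  ,,~#,♣   
#  ♣~~.♣    
#           

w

############
############
############
############
############
#   ♣#♣♣,.  
#  ♣~~@.♣#  
#  ~,~.,,#  
#  ,.,,,#♣  
#  ~.,.♣#.  
#  ,,~#,♣   
#  ♣~~.♣    

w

############
############
############
############
############
############
#   ♣#@♣,.  
#  ♣~~♣.♣#  
#  ~,~.,,#  
#  ,.,,,#♣  
#  ~.,.♣#.  
#  ,,~#,♣   

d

############
############
############
############
############
############
   ♣#♣@,.   
  ♣~~♣.♣#   
  ~,~.,,#   
  ,.,,,#♣   
  ~.,.♣#.   
  ,,~#,♣    

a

############
############
############
############
############
############
#   ♣#@♣,.  
#  ♣~~♣.♣#  
#  ~,~.,,#  
#  ,.,,,#♣  
#  ~.,.♣#.  
#  ,,~#,♣   

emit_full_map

 ♣#@♣,.
♣~~♣.♣#
~,~.,,#
,.,,,#♣
~.,.♣#.
,,~#,♣ 
♣~~.♣  

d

############
############
############
############
############
############
   ♣#♣@,.   
  ♣~~♣.♣#   
  ~,~.,,#   
  ,.,,,#♣   
  ~.,.♣#.   
  ,,~#,♣    

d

############
############
############
############
############
############
  ♣#♣♣@.,   
 ♣~~♣.♣#.   
 ~,~.,,#,   
 ,.,,,#♣    
 ~.,.♣#.    
 ,,~#,♣     

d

############
############
############
############
############
############
 ♣#♣♣,@,.   
♣~~♣.♣#..   
~,~.,,#,,   
,.,,,#♣     
~.,.♣#.     
,,~#,♣      

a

############
############
############
############
############
############
  ♣#♣♣@.,.  
 ♣~~♣.♣#..  
 ~,~.,,#,,  
 ,.,,,#♣    
 ~.,.♣#.    
 ,,~#,♣     

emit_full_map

 ♣#♣♣@.,.
♣~~♣.♣#..
~,~.,,#,,
,.,,,#♣  
~.,.♣#.  
,,~#,♣   
♣~~.♣    

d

############
############
############
############
############
############
 ♣#♣♣,@,.   
♣~~♣.♣#..   
~,~.,,#,,   
,.,,,#♣     
~.,.♣#.     
,,~#,♣      

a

############
############
############
############
############
############
  ♣#♣♣@.,.  
 ♣~~♣.♣#..  
 ~,~.,,#,,  
 ,.,,,#♣    
 ~.,.♣#.    
 ,,~#,♣     


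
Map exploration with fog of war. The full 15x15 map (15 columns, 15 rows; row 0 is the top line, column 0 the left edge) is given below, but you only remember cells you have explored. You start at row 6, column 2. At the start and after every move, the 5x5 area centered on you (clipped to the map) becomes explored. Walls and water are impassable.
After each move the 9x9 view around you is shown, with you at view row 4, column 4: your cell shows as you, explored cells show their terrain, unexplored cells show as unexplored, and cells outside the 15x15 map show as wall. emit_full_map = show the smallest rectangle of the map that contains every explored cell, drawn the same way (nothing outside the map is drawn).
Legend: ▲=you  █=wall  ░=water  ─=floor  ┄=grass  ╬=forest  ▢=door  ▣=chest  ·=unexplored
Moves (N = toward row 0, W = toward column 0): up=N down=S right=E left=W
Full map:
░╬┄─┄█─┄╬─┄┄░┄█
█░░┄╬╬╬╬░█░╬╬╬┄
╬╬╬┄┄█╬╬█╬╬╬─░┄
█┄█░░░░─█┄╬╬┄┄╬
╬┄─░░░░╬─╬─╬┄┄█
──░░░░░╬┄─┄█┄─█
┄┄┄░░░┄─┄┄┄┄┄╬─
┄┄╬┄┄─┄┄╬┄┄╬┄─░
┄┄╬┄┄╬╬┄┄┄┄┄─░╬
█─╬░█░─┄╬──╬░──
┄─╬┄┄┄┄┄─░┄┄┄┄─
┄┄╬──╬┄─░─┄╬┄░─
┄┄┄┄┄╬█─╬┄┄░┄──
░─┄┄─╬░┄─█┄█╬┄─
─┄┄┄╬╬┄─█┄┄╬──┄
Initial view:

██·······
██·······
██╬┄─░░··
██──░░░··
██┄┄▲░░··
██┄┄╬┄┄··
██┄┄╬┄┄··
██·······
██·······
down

██·······
██╬┄─░░··
██──░░░··
██┄┄┄░░··
██┄┄▲┄┄··
██┄┄╬┄┄··
███─╬░█··
██·······
██·······

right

█········
█╬┄─░░···
█──░░░░··
█┄┄┄░░░··
█┄┄╬▲┄─··
█┄┄╬┄┄╬··
██─╬░█░··
█········
█········

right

·········
╬┄─░░····
──░░░░░··
┄┄┄░░░┄··
┄┄╬┄▲─┄··
┄┄╬┄┄╬╬··
█─╬░█░─··
·········
·········

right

·········
┄─░░·····
─░░░░░╬··
┄┄░░░┄─··
┄╬┄┄▲┄┄··
┄╬┄┄╬╬┄··
─╬░█░─┄··
·········
·········

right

·········
─░░······
░░░░░╬┄··
┄░░░┄─┄··
╬┄┄─▲┄╬··
╬┄┄╬╬┄┄··
╬░█░─┄╬··
·········
·········

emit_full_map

╬┄─░░····
──░░░░░╬┄
┄┄┄░░░┄─┄
┄┄╬┄┄─▲┄╬
┄┄╬┄┄╬╬┄┄
█─╬░█░─┄╬

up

·········
·········
─░░░░╬─··
░░░░░╬┄··
┄░░░▲─┄··
╬┄┄─┄┄╬··
╬┄┄╬╬┄┄··
╬░█░─┄╬··
·········

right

·········
·········
░░░░╬─╬··
░░░░╬┄─··
░░░┄▲┄┄··
┄┄─┄┄╬┄··
┄┄╬╬┄┄┄··
░█░─┄╬···
·········

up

·········
·········
··░░─█┄··
░░░░╬─╬··
░░░░▲┄─··
░░░┄─┄┄··
┄┄─┄┄╬┄··
┄┄╬╬┄┄┄··
░█░─┄╬···

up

·········
·········
··█╬╬█╬··
··░░─█┄··
░░░░▲─╬··
░░░░╬┄─··
░░░┄─┄┄··
┄┄─┄┄╬┄··
┄┄╬╬┄┄┄··

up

█████████
·········
··╬╬╬░█··
··█╬╬█╬··
··░░▲█┄··
░░░░╬─╬··
░░░░╬┄─··
░░░┄─┄┄··
┄┄─┄┄╬┄··

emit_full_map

·····╬╬╬░█
·····█╬╬█╬
·····░░▲█┄
╬┄─░░░░╬─╬
──░░░░░╬┄─
┄┄┄░░░┄─┄┄
┄┄╬┄┄─┄┄╬┄
┄┄╬┄┄╬╬┄┄┄
█─╬░█░─┄╬·

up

█████████
█████████
··█─┄╬─··
··╬╬╬░█··
··█╬▲█╬··
··░░─█┄··
░░░░╬─╬··
░░░░╬┄─··
░░░┄─┄┄··

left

█████████
█████████
··┄█─┄╬─·
··╬╬╬╬░█·
··┄█▲╬█╬·
··░░░─█┄·
─░░░░╬─╬·
░░░░░╬┄─·
┄░░░┄─┄┄·

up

█████████
█████████
█████████
··┄█─┄╬─·
··╬╬▲╬░█·
··┄█╬╬█╬·
··░░░─█┄·
─░░░░╬─╬·
░░░░░╬┄─·

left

█████████
█████████
█████████
··─┄█─┄╬─
··┄╬▲╬╬░█
··┄┄█╬╬█╬
··░░░░─█┄
┄─░░░░╬─╬
─░░░░░╬┄─

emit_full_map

···─┄█─┄╬─
···┄╬▲╬╬░█
···┄┄█╬╬█╬
···░░░░─█┄
╬┄─░░░░╬─╬
──░░░░░╬┄─
┄┄┄░░░┄─┄┄
┄┄╬┄┄─┄┄╬┄
┄┄╬┄┄╬╬┄┄┄
█─╬░█░─┄╬·


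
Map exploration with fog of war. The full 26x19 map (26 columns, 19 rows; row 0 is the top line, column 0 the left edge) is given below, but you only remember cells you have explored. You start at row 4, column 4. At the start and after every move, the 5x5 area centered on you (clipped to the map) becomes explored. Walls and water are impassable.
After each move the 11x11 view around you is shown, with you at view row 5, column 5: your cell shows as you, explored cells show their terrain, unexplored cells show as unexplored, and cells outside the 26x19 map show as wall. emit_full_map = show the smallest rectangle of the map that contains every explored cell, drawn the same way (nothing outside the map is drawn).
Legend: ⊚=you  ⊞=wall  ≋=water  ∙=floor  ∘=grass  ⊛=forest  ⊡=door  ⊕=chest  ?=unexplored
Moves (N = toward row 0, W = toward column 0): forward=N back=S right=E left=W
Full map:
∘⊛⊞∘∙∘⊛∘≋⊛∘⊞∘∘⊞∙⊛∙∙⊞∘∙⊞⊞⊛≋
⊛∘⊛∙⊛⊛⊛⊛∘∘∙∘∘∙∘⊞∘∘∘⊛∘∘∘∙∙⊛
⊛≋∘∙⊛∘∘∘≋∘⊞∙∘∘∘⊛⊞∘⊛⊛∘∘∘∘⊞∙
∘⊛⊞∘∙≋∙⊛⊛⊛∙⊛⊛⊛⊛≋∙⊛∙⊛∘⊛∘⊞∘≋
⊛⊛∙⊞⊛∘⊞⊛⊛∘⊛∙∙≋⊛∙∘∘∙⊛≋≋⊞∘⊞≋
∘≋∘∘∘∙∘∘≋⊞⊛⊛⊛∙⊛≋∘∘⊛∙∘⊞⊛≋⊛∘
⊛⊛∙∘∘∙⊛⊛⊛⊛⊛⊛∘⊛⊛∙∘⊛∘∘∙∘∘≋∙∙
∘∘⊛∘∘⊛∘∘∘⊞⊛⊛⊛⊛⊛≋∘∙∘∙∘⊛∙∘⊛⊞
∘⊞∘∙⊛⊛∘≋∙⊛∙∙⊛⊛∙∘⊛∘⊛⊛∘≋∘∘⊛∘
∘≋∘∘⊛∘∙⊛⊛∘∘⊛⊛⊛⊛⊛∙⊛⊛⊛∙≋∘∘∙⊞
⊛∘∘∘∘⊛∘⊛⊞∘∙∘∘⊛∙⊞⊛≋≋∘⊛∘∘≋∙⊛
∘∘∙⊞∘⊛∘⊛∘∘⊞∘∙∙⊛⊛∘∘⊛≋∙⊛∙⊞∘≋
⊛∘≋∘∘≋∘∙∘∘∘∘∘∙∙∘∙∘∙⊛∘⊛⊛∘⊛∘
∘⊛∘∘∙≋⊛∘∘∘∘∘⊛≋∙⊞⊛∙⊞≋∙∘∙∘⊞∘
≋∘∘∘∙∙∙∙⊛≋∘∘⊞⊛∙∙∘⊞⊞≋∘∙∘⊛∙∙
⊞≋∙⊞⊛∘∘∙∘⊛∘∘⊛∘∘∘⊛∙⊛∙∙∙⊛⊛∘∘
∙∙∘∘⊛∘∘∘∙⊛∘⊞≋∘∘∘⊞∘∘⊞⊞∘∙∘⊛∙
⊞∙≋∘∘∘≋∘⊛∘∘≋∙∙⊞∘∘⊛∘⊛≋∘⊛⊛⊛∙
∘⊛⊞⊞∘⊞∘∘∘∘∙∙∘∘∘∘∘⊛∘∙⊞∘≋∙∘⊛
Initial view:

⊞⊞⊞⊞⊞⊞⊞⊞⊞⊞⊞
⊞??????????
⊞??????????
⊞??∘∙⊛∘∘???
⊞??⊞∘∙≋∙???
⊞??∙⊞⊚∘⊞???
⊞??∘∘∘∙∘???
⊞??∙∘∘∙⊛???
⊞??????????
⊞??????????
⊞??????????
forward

⊞⊞⊞⊞⊞⊞⊞⊞⊞⊞⊞
⊞⊞⊞⊞⊞⊞⊞⊞⊞⊞⊞
⊞??????????
⊞??⊛∙⊛⊛⊛???
⊞??∘∙⊛∘∘???
⊞??⊞∘⊚≋∙???
⊞??∙⊞⊛∘⊞???
⊞??∘∘∘∙∘???
⊞??∙∘∘∙⊛???
⊞??????????
⊞??????????

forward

⊞⊞⊞⊞⊞⊞⊞⊞⊞⊞⊞
⊞⊞⊞⊞⊞⊞⊞⊞⊞⊞⊞
⊞⊞⊞⊞⊞⊞⊞⊞⊞⊞⊞
⊞??⊞∘∙∘⊛???
⊞??⊛∙⊛⊛⊛???
⊞??∘∙⊚∘∘???
⊞??⊞∘∙≋∙???
⊞??∙⊞⊛∘⊞???
⊞??∘∘∘∙∘???
⊞??∙∘∘∙⊛???
⊞??????????

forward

⊞⊞⊞⊞⊞⊞⊞⊞⊞⊞⊞
⊞⊞⊞⊞⊞⊞⊞⊞⊞⊞⊞
⊞⊞⊞⊞⊞⊞⊞⊞⊞⊞⊞
⊞⊞⊞⊞⊞⊞⊞⊞⊞⊞⊞
⊞??⊞∘∙∘⊛???
⊞??⊛∙⊚⊛⊛???
⊞??∘∙⊛∘∘???
⊞??⊞∘∙≋∙???
⊞??∙⊞⊛∘⊞???
⊞??∘∘∘∙∘???
⊞??∙∘∘∙⊛???

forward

⊞⊞⊞⊞⊞⊞⊞⊞⊞⊞⊞
⊞⊞⊞⊞⊞⊞⊞⊞⊞⊞⊞
⊞⊞⊞⊞⊞⊞⊞⊞⊞⊞⊞
⊞⊞⊞⊞⊞⊞⊞⊞⊞⊞⊞
⊞⊞⊞⊞⊞⊞⊞⊞⊞⊞⊞
⊞??⊞∘⊚∘⊛???
⊞??⊛∙⊛⊛⊛???
⊞??∘∙⊛∘∘???
⊞??⊞∘∙≋∙???
⊞??∙⊞⊛∘⊞???
⊞??∘∘∘∙∘???

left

⊞⊞⊞⊞⊞⊞⊞⊞⊞⊞⊞
⊞⊞⊞⊞⊞⊞⊞⊞⊞⊞⊞
⊞⊞⊞⊞⊞⊞⊞⊞⊞⊞⊞
⊞⊞⊞⊞⊞⊞⊞⊞⊞⊞⊞
⊞⊞⊞⊞⊞⊞⊞⊞⊞⊞⊞
⊞⊞?⊛⊞⊚∙∘⊛??
⊞⊞?∘⊛∙⊛⊛⊛??
⊞⊞?≋∘∙⊛∘∘??
⊞⊞??⊞∘∙≋∙??
⊞⊞??∙⊞⊛∘⊞??
⊞⊞??∘∘∘∙∘??

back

⊞⊞⊞⊞⊞⊞⊞⊞⊞⊞⊞
⊞⊞⊞⊞⊞⊞⊞⊞⊞⊞⊞
⊞⊞⊞⊞⊞⊞⊞⊞⊞⊞⊞
⊞⊞⊞⊞⊞⊞⊞⊞⊞⊞⊞
⊞⊞?⊛⊞∘∙∘⊛??
⊞⊞?∘⊛⊚⊛⊛⊛??
⊞⊞?≋∘∙⊛∘∘??
⊞⊞?⊛⊞∘∙≋∙??
⊞⊞??∙⊞⊛∘⊞??
⊞⊞??∘∘∘∙∘??
⊞⊞??∙∘∘∙⊛??

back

⊞⊞⊞⊞⊞⊞⊞⊞⊞⊞⊞
⊞⊞⊞⊞⊞⊞⊞⊞⊞⊞⊞
⊞⊞⊞⊞⊞⊞⊞⊞⊞⊞⊞
⊞⊞?⊛⊞∘∙∘⊛??
⊞⊞?∘⊛∙⊛⊛⊛??
⊞⊞?≋∘⊚⊛∘∘??
⊞⊞?⊛⊞∘∙≋∙??
⊞⊞?⊛∙⊞⊛∘⊞??
⊞⊞??∘∘∘∙∘??
⊞⊞??∙∘∘∙⊛??
⊞⊞?????????

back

⊞⊞⊞⊞⊞⊞⊞⊞⊞⊞⊞
⊞⊞⊞⊞⊞⊞⊞⊞⊞⊞⊞
⊞⊞?⊛⊞∘∙∘⊛??
⊞⊞?∘⊛∙⊛⊛⊛??
⊞⊞?≋∘∙⊛∘∘??
⊞⊞?⊛⊞⊚∙≋∙??
⊞⊞?⊛∙⊞⊛∘⊞??
⊞⊞?≋∘∘∘∙∘??
⊞⊞??∙∘∘∙⊛??
⊞⊞?????????
⊞⊞?????????

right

⊞⊞⊞⊞⊞⊞⊞⊞⊞⊞⊞
⊞⊞⊞⊞⊞⊞⊞⊞⊞⊞⊞
⊞?⊛⊞∘∙∘⊛???
⊞?∘⊛∙⊛⊛⊛???
⊞?≋∘∙⊛∘∘???
⊞?⊛⊞∘⊚≋∙???
⊞?⊛∙⊞⊛∘⊞???
⊞?≋∘∘∘∙∘???
⊞??∙∘∘∙⊛???
⊞??????????
⊞??????????

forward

⊞⊞⊞⊞⊞⊞⊞⊞⊞⊞⊞
⊞⊞⊞⊞⊞⊞⊞⊞⊞⊞⊞
⊞⊞⊞⊞⊞⊞⊞⊞⊞⊞⊞
⊞?⊛⊞∘∙∘⊛???
⊞?∘⊛∙⊛⊛⊛???
⊞?≋∘∙⊚∘∘???
⊞?⊛⊞∘∙≋∙???
⊞?⊛∙⊞⊛∘⊞???
⊞?≋∘∘∘∙∘???
⊞??∙∘∘∙⊛???
⊞??????????

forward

⊞⊞⊞⊞⊞⊞⊞⊞⊞⊞⊞
⊞⊞⊞⊞⊞⊞⊞⊞⊞⊞⊞
⊞⊞⊞⊞⊞⊞⊞⊞⊞⊞⊞
⊞⊞⊞⊞⊞⊞⊞⊞⊞⊞⊞
⊞?⊛⊞∘∙∘⊛???
⊞?∘⊛∙⊚⊛⊛???
⊞?≋∘∙⊛∘∘???
⊞?⊛⊞∘∙≋∙???
⊞?⊛∙⊞⊛∘⊞???
⊞?≋∘∘∘∙∘???
⊞??∙∘∘∙⊛???

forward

⊞⊞⊞⊞⊞⊞⊞⊞⊞⊞⊞
⊞⊞⊞⊞⊞⊞⊞⊞⊞⊞⊞
⊞⊞⊞⊞⊞⊞⊞⊞⊞⊞⊞
⊞⊞⊞⊞⊞⊞⊞⊞⊞⊞⊞
⊞⊞⊞⊞⊞⊞⊞⊞⊞⊞⊞
⊞?⊛⊞∘⊚∘⊛???
⊞?∘⊛∙⊛⊛⊛???
⊞?≋∘∙⊛∘∘???
⊞?⊛⊞∘∙≋∙???
⊞?⊛∙⊞⊛∘⊞???
⊞?≋∘∘∘∙∘???

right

⊞⊞⊞⊞⊞⊞⊞⊞⊞⊞⊞
⊞⊞⊞⊞⊞⊞⊞⊞⊞⊞⊞
⊞⊞⊞⊞⊞⊞⊞⊞⊞⊞⊞
⊞⊞⊞⊞⊞⊞⊞⊞⊞⊞⊞
⊞⊞⊞⊞⊞⊞⊞⊞⊞⊞⊞
?⊛⊞∘∙⊚⊛∘???
?∘⊛∙⊛⊛⊛⊛???
?≋∘∙⊛∘∘∘???
?⊛⊞∘∙≋∙????
?⊛∙⊞⊛∘⊞????
?≋∘∘∘∙∘????

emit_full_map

⊛⊞∘∙⊚⊛∘
∘⊛∙⊛⊛⊛⊛
≋∘∙⊛∘∘∘
⊛⊞∘∙≋∙?
⊛∙⊞⊛∘⊞?
≋∘∘∘∙∘?
?∙∘∘∙⊛?

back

⊞⊞⊞⊞⊞⊞⊞⊞⊞⊞⊞
⊞⊞⊞⊞⊞⊞⊞⊞⊞⊞⊞
⊞⊞⊞⊞⊞⊞⊞⊞⊞⊞⊞
⊞⊞⊞⊞⊞⊞⊞⊞⊞⊞⊞
?⊛⊞∘∙∘⊛∘???
?∘⊛∙⊛⊚⊛⊛???
?≋∘∙⊛∘∘∘???
?⊛⊞∘∙≋∙⊛???
?⊛∙⊞⊛∘⊞????
?≋∘∘∘∙∘????
??∙∘∘∙⊛????

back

⊞⊞⊞⊞⊞⊞⊞⊞⊞⊞⊞
⊞⊞⊞⊞⊞⊞⊞⊞⊞⊞⊞
⊞⊞⊞⊞⊞⊞⊞⊞⊞⊞⊞
?⊛⊞∘∙∘⊛∘???
?∘⊛∙⊛⊛⊛⊛???
?≋∘∙⊛⊚∘∘???
?⊛⊞∘∙≋∙⊛???
?⊛∙⊞⊛∘⊞⊛???
?≋∘∘∘∙∘????
??∙∘∘∙⊛????
???????????

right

⊞⊞⊞⊞⊞⊞⊞⊞⊞⊞⊞
⊞⊞⊞⊞⊞⊞⊞⊞⊞⊞⊞
⊞⊞⊞⊞⊞⊞⊞⊞⊞⊞⊞
⊛⊞∘∙∘⊛∘≋???
∘⊛∙⊛⊛⊛⊛∘???
≋∘∙⊛∘⊚∘≋???
⊛⊞∘∙≋∙⊛⊛???
⊛∙⊞⊛∘⊞⊛⊛???
≋∘∘∘∙∘?????
?∙∘∘∙⊛?????
???????????

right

⊞⊞⊞⊞⊞⊞⊞⊞⊞⊞⊞
⊞⊞⊞⊞⊞⊞⊞⊞⊞⊞⊞
⊞⊞⊞⊞⊞⊞⊞⊞⊞⊞⊞
⊞∘∙∘⊛∘≋⊛???
⊛∙⊛⊛⊛⊛∘∘???
∘∙⊛∘∘⊚≋∘???
⊞∘∙≋∙⊛⊛⊛???
∙⊞⊛∘⊞⊛⊛∘???
∘∘∘∙∘??????
∙∘∘∙⊛??????
???????????

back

⊞⊞⊞⊞⊞⊞⊞⊞⊞⊞⊞
⊞⊞⊞⊞⊞⊞⊞⊞⊞⊞⊞
⊞∘∙∘⊛∘≋⊛???
⊛∙⊛⊛⊛⊛∘∘???
∘∙⊛∘∘∘≋∘???
⊞∘∙≋∙⊚⊛⊛???
∙⊞⊛∘⊞⊛⊛∘???
∘∘∘∙∘∘≋⊞???
∙∘∘∙⊛??????
???????????
???????????

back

⊞⊞⊞⊞⊞⊞⊞⊞⊞⊞⊞
⊞∘∙∘⊛∘≋⊛???
⊛∙⊛⊛⊛⊛∘∘???
∘∙⊛∘∘∘≋∘???
⊞∘∙≋∙⊛⊛⊛???
∙⊞⊛∘⊞⊚⊛∘???
∘∘∘∙∘∘≋⊞???
∙∘∘∙⊛⊛⊛⊛???
???????????
???????????
???????????

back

⊞∘∙∘⊛∘≋⊛???
⊛∙⊛⊛⊛⊛∘∘???
∘∙⊛∘∘∘≋∘???
⊞∘∙≋∙⊛⊛⊛???
∙⊞⊛∘⊞⊛⊛∘???
∘∘∘∙∘⊚≋⊞???
∙∘∘∙⊛⊛⊛⊛???
???⊛∘∘∘⊞???
???????????
???????????
???????????

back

⊛∙⊛⊛⊛⊛∘∘???
∘∙⊛∘∘∘≋∘???
⊞∘∙≋∙⊛⊛⊛???
∙⊞⊛∘⊞⊛⊛∘???
∘∘∘∙∘∘≋⊞???
∙∘∘∙⊛⊚⊛⊛???
???⊛∘∘∘⊞???
???⊛∘≋∙⊛???
???????????
???????????
???????????

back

∘∙⊛∘∘∘≋∘???
⊞∘∙≋∙⊛⊛⊛???
∙⊞⊛∘⊞⊛⊛∘???
∘∘∘∙∘∘≋⊞???
∙∘∘∙⊛⊛⊛⊛???
???⊛∘⊚∘⊞???
???⊛∘≋∙⊛???
???∘∙⊛⊛∘???
???????????
???????????
???????????

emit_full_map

⊛⊞∘∙∘⊛∘≋⊛
∘⊛∙⊛⊛⊛⊛∘∘
≋∘∙⊛∘∘∘≋∘
⊛⊞∘∙≋∙⊛⊛⊛
⊛∙⊞⊛∘⊞⊛⊛∘
≋∘∘∘∙∘∘≋⊞
?∙∘∘∙⊛⊛⊛⊛
????⊛∘⊚∘⊞
????⊛∘≋∙⊛
????∘∙⊛⊛∘

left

≋∘∙⊛∘∘∘≋∘??
⊛⊞∘∙≋∙⊛⊛⊛??
⊛∙⊞⊛∘⊞⊛⊛∘??
≋∘∘∘∙∘∘≋⊞??
?∙∘∘∙⊛⊛⊛⊛??
???∘⊛⊚∘∘⊞??
???⊛⊛∘≋∙⊛??
???⊛∘∙⊛⊛∘??
???????????
???????????
???????????

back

⊛⊞∘∙≋∙⊛⊛⊛??
⊛∙⊞⊛∘⊞⊛⊛∘??
≋∘∘∘∙∘∘≋⊞??
?∙∘∘∙⊛⊛⊛⊛??
???∘⊛∘∘∘⊞??
???⊛⊛⊚≋∙⊛??
???⊛∘∙⊛⊛∘??
???∘⊛∘⊛⊞???
???????????
???????????
???????????

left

?⊛⊞∘∙≋∙⊛⊛⊛?
?⊛∙⊞⊛∘⊞⊛⊛∘?
?≋∘∘∘∙∘∘≋⊞?
??∙∘∘∙⊛⊛⊛⊛?
???∘∘⊛∘∘∘⊞?
???∙⊛⊚∘≋∙⊛?
???∘⊛∘∙⊛⊛∘?
???∘∘⊛∘⊛⊞??
???????????
???????????
???????????

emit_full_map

⊛⊞∘∙∘⊛∘≋⊛
∘⊛∙⊛⊛⊛⊛∘∘
≋∘∙⊛∘∘∘≋∘
⊛⊞∘∙≋∙⊛⊛⊛
⊛∙⊞⊛∘⊞⊛⊛∘
≋∘∘∘∙∘∘≋⊞
?∙∘∘∙⊛⊛⊛⊛
??∘∘⊛∘∘∘⊞
??∙⊛⊚∘≋∙⊛
??∘⊛∘∙⊛⊛∘
??∘∘⊛∘⊛⊞?
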